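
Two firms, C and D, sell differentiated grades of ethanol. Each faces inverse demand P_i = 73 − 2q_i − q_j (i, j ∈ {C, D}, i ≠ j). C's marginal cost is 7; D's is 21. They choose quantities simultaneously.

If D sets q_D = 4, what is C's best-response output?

15.5

Firm C's profit: π = q_C(73 − 2q_C − q_D) − 7q_C.
∂π/∂q_C = 66 − 4q_C − q_D = 0 ⇒ q_C = 16.5 − 0.25q_D.
At q_D = 4: q_C = 16.5 − 0.25·4 = 15.5.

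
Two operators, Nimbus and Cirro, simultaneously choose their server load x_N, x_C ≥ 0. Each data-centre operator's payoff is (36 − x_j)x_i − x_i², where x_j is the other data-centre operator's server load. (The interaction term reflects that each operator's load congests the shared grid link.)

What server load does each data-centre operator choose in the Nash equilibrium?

Nimbus's payoff is (36 − x_C)x_N − x_N².
∂π/∂x_N = 36 − x_C − 2x_N = 0, so x_N = 18 − 0.5x_C.
By symmetry x_C = x_N; substituting into the reaction function, 1.5x_N = 18 and x_N = 12.

12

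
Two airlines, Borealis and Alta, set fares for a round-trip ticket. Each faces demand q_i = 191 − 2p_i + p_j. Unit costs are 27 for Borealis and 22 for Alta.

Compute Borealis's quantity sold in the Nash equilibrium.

108

Borealis's profit: π = (p_{Borealis} − 27)(191 − 2p_{Borealis} + p_{Alta}).
∂π/∂p_{Borealis} = 245 − 4p_{Borealis} + p_{Alta} = 0 ⇒ p_{Borealis} = 61.25 + 0.25p_{Alta}.
Similarly p_{Alta} = 58.75 + 0.25p_{Borealis}.
Substituting the second reaction function into the first: p_{Borealis} = 61.25 + 0.25(58.75 + 0.25p_{Borealis}), which gives 0.9375p_{Borealis} = 75.9375 ⇒ p_{Borealis} = 81.
Then p_{Alta} = 58.75 + 0.25·81 = 79.
q_{Borealis} = 191 − 2·81 + 79 = 108.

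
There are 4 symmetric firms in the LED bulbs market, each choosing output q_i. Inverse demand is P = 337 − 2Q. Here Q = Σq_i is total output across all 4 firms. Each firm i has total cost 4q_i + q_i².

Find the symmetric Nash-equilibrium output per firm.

27.75

A representative firm's profit is π_i = q_i(337 − 2Q) − 4q_i − q_i², with Q = q_i + Σ_{j≠i} q_j.
First-order condition: 333 − 6q_i − 2Σ_{j≠i} q_j = 0.
Imposing symmetry (q_j = q for all j) turns Σ_{j≠i} q_j into 3q, so 333 = 12q and q = 27.75.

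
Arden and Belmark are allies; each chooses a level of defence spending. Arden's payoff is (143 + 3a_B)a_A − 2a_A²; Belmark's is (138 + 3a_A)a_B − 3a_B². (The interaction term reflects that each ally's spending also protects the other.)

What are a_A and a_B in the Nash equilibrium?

84.8, 65.4

Expanding Arden's payoff: 143a_A + 3a_Ba_A − 2a_A².
∂π/∂a_A = 143 + 3a_B − 4a_A = 0, so a_A = 35.75 + 0.75a_B.
Likewise for Belmark: a_B = 23 + 0.5a_A.
Solving the two reaction functions simultaneously: (1 − (0.75)(0.5))a_A = 35.75 + 0.75·23, so 0.625a_A = 53 and a_A = 84.8.
Then a_B = 23 + 0.5·84.8 = 65.4.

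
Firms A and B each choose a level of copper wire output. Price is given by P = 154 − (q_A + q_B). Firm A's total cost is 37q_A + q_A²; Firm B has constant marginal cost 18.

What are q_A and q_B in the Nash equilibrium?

Firm A's profit: π = q_A(154 − (q_A + q_B)) − 37q_A − q_A².
∂π/∂q_A = 117 − 4q_A − q_B = 0, so q_A = 29.25 − 0.25q_B.
For B: ∂π/∂q_B = 136 − 2q_B − q_A = 0 ⇒ q_B = 68 − 0.5q_A.
Substituting the second reaction function into the first: q_A = 29.25 − 0.25(68 − 0.5q_A), which gives 0.875q_A = 12.25 ⇒ q_A = 14.
Then q_B = 68 − 0.5·14 = 61.

14, 61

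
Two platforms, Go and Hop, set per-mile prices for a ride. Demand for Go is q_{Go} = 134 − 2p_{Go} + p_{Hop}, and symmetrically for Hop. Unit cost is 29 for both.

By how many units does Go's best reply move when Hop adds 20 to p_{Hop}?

Go's profit: π = (p_{Go} − 29)(134 − 2p_{Go} + p_{Hop}).
∂π/∂p_{Go} = 192 − 4p_{Go} + p_{Hop} = 0 ⇒ p_{Go} = 48 + 0.25p_{Hop}.
The reaction-function slope is 0.25, so a 20-unit rise in p_{Hop} moves p_{Go} by 0.25 × 20 = 5. Go's best response rises — the actions are strategic complements.

5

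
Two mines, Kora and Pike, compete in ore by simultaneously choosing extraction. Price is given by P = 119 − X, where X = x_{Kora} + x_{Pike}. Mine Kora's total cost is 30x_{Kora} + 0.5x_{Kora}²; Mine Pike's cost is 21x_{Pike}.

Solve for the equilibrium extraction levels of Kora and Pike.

16, 41

Mine Kora's profit: π = x_{Kora}(119 − (x_{Kora} + x_{Pike})) − 30x_{Kora} − 0.5x_{Kora}².
∂π/∂x_{Kora} = 89 − 3x_{Kora} − x_{Pike} = 0, so x_{Kora} = 89/3 − (1/3)x_{Pike}.
For Pike: ∂π/∂x_{Pike} = 98 − 2x_{Pike} − x_{Kora} = 0 ⇒ x_{Pike} = 49 − 0.5x_{Kora}.
Solving the two reaction functions simultaneously: (1 − (−1/3)(−0.5))x_{Kora} = 89/3 − (1/3)·49, so (5/6)x_{Kora} = 40/3 and x_{Kora} = 16.
Then x_{Pike} = 49 − 0.5·16 = 41.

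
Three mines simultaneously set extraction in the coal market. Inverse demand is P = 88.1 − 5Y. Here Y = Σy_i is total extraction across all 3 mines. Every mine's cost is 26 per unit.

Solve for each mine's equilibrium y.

3.105

A representative mine's profit is π_i = y_i(88.1 − 5Y) − 26y_i, with Y = y_i + Σ_{j≠i} y_j.
First-order condition: 62.1 − 10y_i − 5Σ_{j≠i} y_j = 0.
Imposing symmetry (y_j = y for all j) turns Σ_{j≠i} y_j into 2y, so 62.1 = 20y and y = 3.105.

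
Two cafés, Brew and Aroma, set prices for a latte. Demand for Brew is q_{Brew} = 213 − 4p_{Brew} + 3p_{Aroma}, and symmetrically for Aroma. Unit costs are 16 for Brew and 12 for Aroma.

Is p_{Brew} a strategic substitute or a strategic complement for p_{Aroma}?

strategic complements

Brew's profit: π = (p_{Brew} − 16)(213 − 4p_{Brew} + 3p_{Aroma}).
∂π/∂p_{Brew} = 277 − 8p_{Brew} + 3p_{Aroma} = 0 ⇒ p_{Brew} = 34.625 + 0.375p_{Aroma}.
The best-response slope dp_{Brew}/dp_{Aroma} = 0.375 > 0: the reaction function is upward-sloping, so the choices are strategic complements.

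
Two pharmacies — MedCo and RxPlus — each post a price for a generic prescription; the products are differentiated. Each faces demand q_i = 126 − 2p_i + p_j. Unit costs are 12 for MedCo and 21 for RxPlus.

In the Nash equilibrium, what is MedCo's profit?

3073.28

MedCo's profit: π = (p_{MedCo} − 12)(126 − 2p_{MedCo} + p_{RxPlus}).
∂π/∂p_{MedCo} = 150 − 4p_{MedCo} + p_{RxPlus} = 0 ⇒ p_{MedCo} = 37.5 + 0.25p_{RxPlus}.
Similarly p_{RxPlus} = 42 + 0.25p_{MedCo}.
Substituting the second reaction function into the first: p_{MedCo} = 37.5 + 0.25(42 + 0.25p_{MedCo}), which gives 0.9375p_{MedCo} = 48 ⇒ p_{MedCo} = 51.2.
Then p_{RxPlus} = 42 + 0.25·51.2 = 54.8.
q_{MedCo} = 126 − 2·51.2 + 54.8 = 78.4.
Profit = (51.2 − 12)·78.4 = 3073.28.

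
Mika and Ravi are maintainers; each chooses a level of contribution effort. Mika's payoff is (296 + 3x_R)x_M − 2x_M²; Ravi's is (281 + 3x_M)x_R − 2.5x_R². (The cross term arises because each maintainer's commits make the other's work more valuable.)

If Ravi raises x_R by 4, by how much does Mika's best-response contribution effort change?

Expanding Mika's payoff: 296x_M + 3x_Rx_M − 2x_M².
∂π/∂x_M = 296 + 3x_R − 4x_M = 0, so x_M = 74 + 0.75x_R.
The reaction-function slope is 0.75, so a 4-unit rise in x_R moves x_M by 0.75 × 4 = 3. Mika's best response rises — the actions are strategic complements.

3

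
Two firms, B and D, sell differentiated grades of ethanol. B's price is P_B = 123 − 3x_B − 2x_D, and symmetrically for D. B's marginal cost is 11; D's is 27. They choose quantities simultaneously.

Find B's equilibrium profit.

675

Firm B's profit: π = x_B(123 − 3x_B − 2x_D) − 11x_B.
∂π/∂x_B = 112 − 6x_B − 2x_D = 0 ⇒ x_B = 56/3 − (1/3)x_D.
Similarly x_D = 16 − (1/3)x_B.
Plugging x_D into B's best response: x_B = 56/3 − (1/3)(16 − (1/3)x_B) ⇒ (8/9)x_B = 40/3, so x_B = 15.
Then x_D = 16 − (1/3)·15 = 11.
P_B = 123 − 3·15 − 2·11 = 56.
Profit = (56 − 11)·15 = 675.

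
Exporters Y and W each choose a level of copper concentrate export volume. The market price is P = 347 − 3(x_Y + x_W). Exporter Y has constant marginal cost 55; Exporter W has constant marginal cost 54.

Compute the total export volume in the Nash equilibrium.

Exporter Y's profit: π = x_Y(347 − 3(x_Y + x_W)) − 55x_Y.
∂π/∂x_Y = 292 − 6x_Y − 3x_W = 0, so x_Y = 146/3 − 0.5x_W.
By the same steps for W: x_W = 293/6 − 0.5x_Y.
Plugging x_W into Y's best response: x_Y = 146/3 − 0.5(293/6 − 0.5x_Y) ⇒ 0.75x_Y = 24.25, so x_Y = 97/3.
Then x_W = 293/6 − 0.5·(97/3) = 98/3.
Total export volume: 97/3 + 98/3 = 65.

65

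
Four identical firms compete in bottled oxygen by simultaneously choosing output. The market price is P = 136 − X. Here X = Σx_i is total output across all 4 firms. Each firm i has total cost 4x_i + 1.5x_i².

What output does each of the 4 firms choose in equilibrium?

16.5

A representative firm's profit is π_i = x_i(136 − X) − 4x_i − 1.5x_i², with X = x_i + Σ_{j≠i} x_j.
First-order condition: 132 − 5x_i − Σ_{j≠i} x_j = 0.
With identical firms, set every x_j = x: then 132 − 5x − 3x = 0, i.e. x = 132/8 = 16.5.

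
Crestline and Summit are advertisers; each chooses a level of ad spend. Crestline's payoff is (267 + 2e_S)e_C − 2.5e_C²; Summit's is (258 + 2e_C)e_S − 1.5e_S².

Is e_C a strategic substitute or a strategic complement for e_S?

strategic complements

Expanding Crestline's payoff: 267e_C + 2e_Se_C − 2.5e_C².
∂π/∂e_C = 267 + 2e_S − 5e_C = 0, so e_C = 53.4 + 0.4e_S.
The best-response slope de_C/de_S = 0.4 > 0: the reaction function is upward-sloping, so the choices are strategic complements.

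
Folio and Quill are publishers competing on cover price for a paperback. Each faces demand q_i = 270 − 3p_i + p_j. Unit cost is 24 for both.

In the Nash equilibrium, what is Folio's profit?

Folio's profit: π = (p_{Folio} − 24)(270 − 3p_{Folio} + p_{Quill}).
∂π/∂p_{Folio} = 342 − 6p_{Folio} + p_{Quill} = 0 ⇒ p_{Folio} = 57 + (1/6)p_{Quill}.
The game is symmetric, so in equilibrium p_{Quill} = p_{Folio}: the reaction function gives (5/6)p_{Folio} = 57, hence p_{Folio} = 68.4.
q_{Folio} = 270 − 3·68.4 + 68.4 = 133.2.
Profit = (68.4 − 24)·133.2 = 5914.08.

5914.08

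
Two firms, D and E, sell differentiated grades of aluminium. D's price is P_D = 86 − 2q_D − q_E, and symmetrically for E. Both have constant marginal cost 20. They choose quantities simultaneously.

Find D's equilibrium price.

46.4

Firm D's profit: π = q_D(86 − 2q_D − q_E) − 20q_D.
∂π/∂q_D = 66 − 4q_D − q_E = 0 ⇒ q_D = 16.5 − 0.25q_E.
By symmetry q_E = q_D; substituting into the reaction function, 1.25q_D = 16.5 and q_D = 13.2.
P_D = 86 − 2·13.2 − 13.2 = 46.4.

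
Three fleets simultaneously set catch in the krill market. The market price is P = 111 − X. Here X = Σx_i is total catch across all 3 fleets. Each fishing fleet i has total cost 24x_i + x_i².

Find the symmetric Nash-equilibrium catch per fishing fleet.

14.5

A representative fishing fleet's profit is π_i = x_i(111 − X) − 24x_i − x_i², with X = x_i + Σ_{j≠i} x_j.
First-order condition: 87 − 4x_i − Σ_{j≠i} x_j = 0.
With identical fishing fleets, set every x_j = x: then 87 − 4x − 2x = 0, i.e. x = 87/6 = 14.5.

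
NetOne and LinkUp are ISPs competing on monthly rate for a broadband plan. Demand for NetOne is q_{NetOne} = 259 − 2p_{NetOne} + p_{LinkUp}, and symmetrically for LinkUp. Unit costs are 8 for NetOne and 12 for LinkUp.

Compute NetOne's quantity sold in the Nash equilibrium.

168.4

NetOne's profit: π = (p_{NetOne} − 8)(259 − 2p_{NetOne} + p_{LinkUp}).
∂π/∂p_{NetOne} = 275 − 4p_{NetOne} + p_{LinkUp} = 0 ⇒ p_{NetOne} = 68.75 + 0.25p_{LinkUp}.
Similarly p_{LinkUp} = 70.75 + 0.25p_{NetOne}.
Plugging p_{LinkUp} into NetOne's best response: p_{NetOne} = 68.75 + 0.25(70.75 + 0.25p_{NetOne}) ⇒ 0.9375p_{NetOne} = 86.4375, so p_{NetOne} = 92.2.
Then p_{LinkUp} = 70.75 + 0.25·92.2 = 93.8.
q_{NetOne} = 259 − 2·92.2 + 93.8 = 168.4.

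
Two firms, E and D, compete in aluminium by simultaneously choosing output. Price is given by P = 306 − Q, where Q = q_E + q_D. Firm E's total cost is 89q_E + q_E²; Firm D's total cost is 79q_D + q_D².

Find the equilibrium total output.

88.8

Firm E's profit: π = q_E(306 − (q_E + q_D)) − 89q_E − q_E².
∂π/∂q_E = 217 − 4q_E − q_D = 0, so q_E = 54.25 − 0.25q_D.
By the same steps for D: q_D = 56.75 − 0.25q_E.
Substituting the second reaction function into the first: q_E = 54.25 − 0.25(56.75 − 0.25q_E), which gives 0.9375q_E = 40.0625 ⇒ q_E = 641/15.
Then q_D = 56.75 − 0.25·(641/15) = 691/15.
Total output: 641/15 + 691/15 = 88.8.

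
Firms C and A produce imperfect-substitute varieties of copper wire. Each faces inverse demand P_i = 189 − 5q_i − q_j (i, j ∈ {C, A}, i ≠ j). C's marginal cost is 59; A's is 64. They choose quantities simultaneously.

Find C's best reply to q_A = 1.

Firm C's profit: π = q_C(189 − 5q_C − q_A) − 59q_C.
∂π/∂q_C = 130 − 10q_C − q_A = 0 ⇒ q_C = 13 − 0.1q_A.
At q_A = 1: q_C = 13 − 0.1·1 = 12.9.

12.9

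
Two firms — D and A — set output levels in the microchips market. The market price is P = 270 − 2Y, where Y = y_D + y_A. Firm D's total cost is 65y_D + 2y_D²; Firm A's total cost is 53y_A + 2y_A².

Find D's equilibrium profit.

Firm D's profit: π = y_D(270 − 2(y_D + y_A)) − 65y_D − 2y_D².
∂π/∂y_D = 205 − 8y_D − 2y_A = 0, so y_D = 25.625 − 0.25y_A.
By the same steps for A: y_A = 27.125 − 0.25y_D.
Plugging y_A into D's best response: y_D = 25.625 − 0.25(27.125 − 0.25y_D) ⇒ 0.9375y_D = 603/32, so y_D = 20.1.
Then y_A = 27.125 − 0.25·20.1 = 22.1.
Price P = 270 − 2·42.2 = 185.6.
D's profit: (185.6 − 65)·20.1 − 2(20.1)² = 1616.04.

1616.04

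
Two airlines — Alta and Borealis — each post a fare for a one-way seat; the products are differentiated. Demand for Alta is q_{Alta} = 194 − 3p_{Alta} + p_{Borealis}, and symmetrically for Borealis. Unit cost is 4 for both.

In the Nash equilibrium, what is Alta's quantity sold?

Alta's profit: π = (p_{Alta} − 4)(194 − 3p_{Alta} + p_{Borealis}).
∂π/∂p_{Alta} = 206 − 6p_{Alta} + p_{Borealis} = 0 ⇒ p_{Alta} = 103/3 + (1/6)p_{Borealis}.
Setting p_{Alta} = p_{Borealis} in the reaction function: p_{Alta} = 103/3 + (1/6)p_{Alta}, so p_{Alta} = (103/3) / (5/6) = 41.2.
q_{Alta} = 194 − 3·41.2 + 41.2 = 111.6.

111.6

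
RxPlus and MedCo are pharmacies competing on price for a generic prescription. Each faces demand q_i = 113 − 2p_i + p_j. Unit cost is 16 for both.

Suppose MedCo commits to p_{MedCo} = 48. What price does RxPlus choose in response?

RxPlus's profit: π = (p_{RxPlus} − 16)(113 − 2p_{RxPlus} + p_{MedCo}).
∂π/∂p_{RxPlus} = 145 − 4p_{RxPlus} + p_{MedCo} = 0 ⇒ p_{RxPlus} = 36.25 + 0.25p_{MedCo}.
At p_{MedCo} = 48: p_{RxPlus} = 36.25 + 0.25·48 = 48.25.

48.25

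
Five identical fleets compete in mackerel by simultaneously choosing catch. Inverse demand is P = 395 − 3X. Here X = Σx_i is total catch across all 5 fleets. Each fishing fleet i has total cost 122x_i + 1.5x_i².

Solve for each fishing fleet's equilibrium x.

A representative fishing fleet's profit is π_i = x_i(395 − 3X) − 122x_i − 1.5x_i², with X = x_i + Σ_{j≠i} x_j.
First-order condition: 273 − 9x_i − 3Σ_{j≠i} x_j = 0.
With identical fishing fleets, set every x_j = x: then 273 − 9x − 12x = 0, i.e. x = 273/21 = 13.

13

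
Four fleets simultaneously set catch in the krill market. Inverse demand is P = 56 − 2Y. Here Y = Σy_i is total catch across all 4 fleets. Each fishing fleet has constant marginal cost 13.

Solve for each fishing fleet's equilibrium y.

A representative fishing fleet's profit is π_i = y_i(56 − 2Y) − 13y_i, with Y = y_i + Σ_{j≠i} y_j.
First-order condition: 43 − 4y_i − 2Σ_{j≠i} y_j = 0.
Imposing symmetry (y_j = y for all j) turns Σ_{j≠i} y_j into 3y, so 43 = 10y and y = 4.3.

4.3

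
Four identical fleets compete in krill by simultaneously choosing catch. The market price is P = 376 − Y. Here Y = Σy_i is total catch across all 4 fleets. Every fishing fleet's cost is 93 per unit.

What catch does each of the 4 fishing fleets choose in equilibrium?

56.6

A representative fishing fleet's profit is π_i = y_i(376 − Y) − 93y_i, with Y = y_i + Σ_{j≠i} y_j.
First-order condition: 283 − 2y_i − Σ_{j≠i} y_j = 0.
In a symmetric equilibrium every fishing fleet chooses the same y, so Σ_{j≠i} y_j = 3y. The condition becomes 283 − 5y = 0, giving y = 283/5 = 56.6.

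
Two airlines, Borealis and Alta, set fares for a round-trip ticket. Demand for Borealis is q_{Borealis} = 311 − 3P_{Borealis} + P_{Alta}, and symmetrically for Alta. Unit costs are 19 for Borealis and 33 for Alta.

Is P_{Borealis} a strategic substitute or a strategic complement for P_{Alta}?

Borealis's profit: π = (P_{Borealis} − 19)(311 − 3P_{Borealis} + P_{Alta}).
∂π/∂P_{Borealis} = 368 − 6P_{Borealis} + P_{Alta} = 0 ⇒ P_{Borealis} = 184/3 + (1/6)P_{Alta}.
The best-response slope dP_{Borealis}/dP_{Alta} = 1/6 > 0: the reaction function is upward-sloping, so the choices are strategic complements.

strategic complements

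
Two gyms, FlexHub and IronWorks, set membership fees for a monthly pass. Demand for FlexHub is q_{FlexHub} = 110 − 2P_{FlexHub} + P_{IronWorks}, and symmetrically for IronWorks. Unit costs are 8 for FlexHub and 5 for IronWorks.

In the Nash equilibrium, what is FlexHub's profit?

2257.92

FlexHub's profit: π = (P_{FlexHub} − 8)(110 − 2P_{FlexHub} + P_{IronWorks}).
∂π/∂P_{FlexHub} = 126 − 4P_{FlexHub} + P_{IronWorks} = 0 ⇒ P_{FlexHub} = 31.5 + 0.25P_{IronWorks}.
Similarly P_{IronWorks} = 30 + 0.25P_{FlexHub}.
Plugging P_{IronWorks} into FlexHub's best response: P_{FlexHub} = 31.5 + 0.25(30 + 0.25P_{FlexHub}) ⇒ 0.9375P_{FlexHub} = 39, so P_{FlexHub} = 41.6.
Then P_{IronWorks} = 30 + 0.25·41.6 = 40.4.
q_{FlexHub} = 110 − 2·41.6 + 40.4 = 67.2.
Profit = (41.6 − 8)·67.2 = 2257.92.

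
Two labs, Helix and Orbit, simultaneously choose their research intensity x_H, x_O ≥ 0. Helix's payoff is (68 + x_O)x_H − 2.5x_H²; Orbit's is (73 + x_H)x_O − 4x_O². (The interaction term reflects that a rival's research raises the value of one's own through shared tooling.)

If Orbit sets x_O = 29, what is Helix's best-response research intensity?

19.4

Expanding Helix's payoff: 68x_H + x_Ox_H − 2.5x_H².
∂π/∂x_H = 68 + x_O − 5x_H = 0, so x_H = 13.6 + 0.2x_O.
At x_O = 29: x_H = 13.6 + 0.2·29 = 19.4.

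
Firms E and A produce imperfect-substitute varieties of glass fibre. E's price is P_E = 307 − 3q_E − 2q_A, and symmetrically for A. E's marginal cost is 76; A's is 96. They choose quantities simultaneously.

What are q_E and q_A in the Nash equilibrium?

Firm E's profit: π = q_E(307 − 3q_E − 2q_A) − 76q_E.
∂π/∂q_E = 231 − 6q_E − 2q_A = 0 ⇒ q_E = 38.5 − (1/3)q_A.
Similarly q_A = 211/6 − (1/3)q_E.
Plugging q_A into E's best response: q_E = 38.5 − (1/3)(211/6 − (1/3)q_E) ⇒ (8/9)q_E = 241/9, so q_E = 30.125.
Then q_A = 211/6 − (1/3)·30.125 = 25.125.

30.125, 25.125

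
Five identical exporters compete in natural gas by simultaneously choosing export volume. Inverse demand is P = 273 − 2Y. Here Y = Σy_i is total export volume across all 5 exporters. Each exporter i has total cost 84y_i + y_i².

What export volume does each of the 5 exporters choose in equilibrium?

A representative exporter's profit is π_i = y_i(273 − 2Y) − 84y_i − y_i², with Y = y_i + Σ_{j≠i} y_j.
First-order condition: 189 − 6y_i − 2Σ_{j≠i} y_j = 0.
Imposing symmetry (y_j = y for all j) turns Σ_{j≠i} y_j into 4y, so 189 = 14y and y = 13.5.

13.5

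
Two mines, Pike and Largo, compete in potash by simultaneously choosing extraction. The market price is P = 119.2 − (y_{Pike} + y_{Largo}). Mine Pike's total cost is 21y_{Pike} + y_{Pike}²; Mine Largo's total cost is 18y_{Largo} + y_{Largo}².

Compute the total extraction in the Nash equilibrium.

Mine Pike's profit: π = y_{Pike}(119.2 − (y_{Pike} + y_{Largo})) − 21y_{Pike} − y_{Pike}².
∂π/∂y_{Pike} = 98.2 − 4y_{Pike} − y_{Largo} = 0, so y_{Pike} = 24.55 − 0.25y_{Largo}.
By the same steps for Largo: y_{Largo} = 25.3 − 0.25y_{Pike}.
Solving the two reaction functions simultaneously: (1 − (−0.25)(−0.25))y_{Pike} = 24.55 − 0.25·25.3, so 0.9375y_{Pike} = 18.225 and y_{Pike} = 19.44.
Then y_{Largo} = 25.3 − 0.25·19.44 = 20.44.
Total extraction: 19.44 + 20.44 = 39.88.

39.88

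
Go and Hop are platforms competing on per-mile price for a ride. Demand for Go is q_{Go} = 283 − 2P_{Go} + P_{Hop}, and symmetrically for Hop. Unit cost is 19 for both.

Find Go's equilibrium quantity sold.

176

Go's profit: π = (P_{Go} − 19)(283 − 2P_{Go} + P_{Hop}).
∂π/∂P_{Go} = 321 − 4P_{Go} + P_{Hop} = 0 ⇒ P_{Go} = 80.25 + 0.25P_{Hop}.
By symmetry P_{Hop} = P_{Go}; substituting into the reaction function, 0.75P_{Go} = 80.25 and P_{Go} = 107.
q_{Go} = 283 − 2·107 + 107 = 176.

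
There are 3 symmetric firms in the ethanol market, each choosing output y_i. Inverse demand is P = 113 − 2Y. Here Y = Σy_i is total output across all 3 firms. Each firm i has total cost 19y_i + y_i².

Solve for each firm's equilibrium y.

A representative firm's profit is π_i = y_i(113 − 2Y) − 19y_i − y_i², with Y = y_i + Σ_{j≠i} y_j.
First-order condition: 94 − 6y_i − 2Σ_{j≠i} y_j = 0.
With identical firms, set every y_j = y: then 94 − 6y − 4y = 0, i.e. y = 94/10 = 9.4.

9.4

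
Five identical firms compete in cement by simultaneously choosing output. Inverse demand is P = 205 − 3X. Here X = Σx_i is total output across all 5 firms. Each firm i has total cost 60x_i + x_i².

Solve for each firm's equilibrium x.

7.25

A representative firm's profit is π_i = x_i(205 − 3X) − 60x_i − x_i², with X = x_i + Σ_{j≠i} x_j.
First-order condition: 145 − 8x_i − 3Σ_{j≠i} x_j = 0.
With identical firms, set every x_j = x: then 145 − 8x − 12x = 0, i.e. x = 145/20 = 7.25.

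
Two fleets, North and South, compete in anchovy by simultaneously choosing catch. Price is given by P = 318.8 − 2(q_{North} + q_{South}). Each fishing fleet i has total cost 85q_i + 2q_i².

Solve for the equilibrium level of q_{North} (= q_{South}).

23.38

Fishing fleet North's profit: π = q_{North}(318.8 − 2(q_{North} + q_{South})) − 85q_{North} − 2q_{North}².
∂π/∂q_{North} = 233.8 − 8q_{North} − 2q_{South} = 0, so q_{North} = 29.225 − 0.25q_{South}.
The game is symmetric, so in equilibrium q_{South} = q_{North}: the reaction function gives 1.25q_{North} = 29.225, hence q_{North} = 23.38.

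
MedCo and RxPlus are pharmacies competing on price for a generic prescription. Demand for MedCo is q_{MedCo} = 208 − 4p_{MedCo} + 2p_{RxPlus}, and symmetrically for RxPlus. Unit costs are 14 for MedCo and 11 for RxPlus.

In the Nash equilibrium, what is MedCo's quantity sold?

118.4

MedCo's profit: π = (p_{MedCo} − 14)(208 − 4p_{MedCo} + 2p_{RxPlus}).
∂π/∂p_{MedCo} = 264 − 8p_{MedCo} + 2p_{RxPlus} = 0 ⇒ p_{MedCo} = 33 + 0.25p_{RxPlus}.
Similarly p_{RxPlus} = 31.5 + 0.25p_{MedCo}.
Substituting the second reaction function into the first: p_{MedCo} = 33 + 0.25(31.5 + 0.25p_{MedCo}), which gives 0.9375p_{MedCo} = 40.875 ⇒ p_{MedCo} = 43.6.
Then p_{RxPlus} = 31.5 + 0.25·43.6 = 42.4.
q_{MedCo} = 208 − 4·43.6 + 2·42.4 = 118.4.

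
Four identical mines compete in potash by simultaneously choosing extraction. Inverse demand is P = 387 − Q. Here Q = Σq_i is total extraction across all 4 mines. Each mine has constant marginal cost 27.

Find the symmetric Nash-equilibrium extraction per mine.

A representative mine's profit is π_i = q_i(387 − Q) − 27q_i, with Q = q_i + Σ_{j≠i} q_j.
First-order condition: 360 − 2q_i − Σ_{j≠i} q_j = 0.
With identical mines, set every q_j = q: then 360 − 2q − 3q = 0, i.e. q = 360/5 = 72.

72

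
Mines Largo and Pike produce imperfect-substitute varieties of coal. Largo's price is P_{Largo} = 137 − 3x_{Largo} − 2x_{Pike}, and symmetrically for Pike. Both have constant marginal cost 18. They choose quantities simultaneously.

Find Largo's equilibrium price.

62.625

Mine Largo's profit: π = x_{Largo}(137 − 3x_{Largo} − 2x_{Pike}) − 18x_{Largo}.
∂π/∂x_{Largo} = 119 − 6x_{Largo} − 2x_{Pike} = 0 ⇒ x_{Largo} = 119/6 − (1/3)x_{Pike}.
By symmetry x_{Pike} = x_{Largo}; substituting into the reaction function, (4/3)x_{Largo} = 119/6 and x_{Largo} = 14.875.
P_{Largo} = 137 − 3·14.875 − 2·14.875 = 62.625.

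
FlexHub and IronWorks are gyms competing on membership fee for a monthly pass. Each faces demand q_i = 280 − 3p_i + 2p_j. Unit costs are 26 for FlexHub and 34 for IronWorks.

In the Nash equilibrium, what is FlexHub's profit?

12675

FlexHub's profit: π = (p_{FlexHub} − 26)(280 − 3p_{FlexHub} + 2p_{IronWorks}).
∂π/∂p_{FlexHub} = 358 − 6p_{FlexHub} + 2p_{IronWorks} = 0 ⇒ p_{FlexHub} = 179/3 + (1/3)p_{IronWorks}.
Similarly p_{IronWorks} = 191/3 + (1/3)p_{FlexHub}.
Plugging p_{IronWorks} into FlexHub's best response: p_{FlexHub} = 179/3 + (1/3)(191/3 + (1/3)p_{FlexHub}) ⇒ (8/9)p_{FlexHub} = 728/9, so p_{FlexHub} = 91.
Then p_{IronWorks} = 191/3 + (1/3)·91 = 94.
q_{FlexHub} = 280 − 3·91 + 2·94 = 195.
Profit = (91 − 26)·195 = 12675.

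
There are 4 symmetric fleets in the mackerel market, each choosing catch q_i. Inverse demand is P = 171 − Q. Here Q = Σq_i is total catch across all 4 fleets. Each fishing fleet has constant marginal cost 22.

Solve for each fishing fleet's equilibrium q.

29.8

A representative fishing fleet's profit is π_i = q_i(171 − Q) − 22q_i, with Q = q_i + Σ_{j≠i} q_j.
First-order condition: 149 − 2q_i − Σ_{j≠i} q_j = 0.
Imposing symmetry (q_j = q for all j) turns Σ_{j≠i} q_j into 3q, so 149 = 5q and q = 29.8.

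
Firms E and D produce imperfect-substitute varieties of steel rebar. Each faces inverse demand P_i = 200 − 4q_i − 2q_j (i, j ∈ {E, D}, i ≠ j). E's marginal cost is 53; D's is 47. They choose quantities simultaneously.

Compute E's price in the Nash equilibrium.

Firm E's profit: π = q_E(200 − 4q_E − 2q_D) − 53q_E.
∂π/∂q_E = 147 − 8q_E − 2q_D = 0 ⇒ q_E = 18.375 − 0.25q_D.
Similarly q_D = 19.125 − 0.25q_E.
Plugging q_D into E's best response: q_E = 18.375 − 0.25(19.125 − 0.25q_E) ⇒ 0.9375q_E = 435/32, so q_E = 14.5.
Then q_D = 19.125 − 0.25·14.5 = 15.5.
P_E = 200 − 4·14.5 − 2·15.5 = 111.

111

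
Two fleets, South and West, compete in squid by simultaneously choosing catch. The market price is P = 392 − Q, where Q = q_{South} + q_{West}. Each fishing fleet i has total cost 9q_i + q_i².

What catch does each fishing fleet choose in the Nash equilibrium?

76.6

Fishing fleet South's profit: π = q_{South}(392 − (q_{South} + q_{West})) − 9q_{South} − q_{South}².
∂π/∂q_{South} = 383 − 4q_{South} − q_{West} = 0, so q_{South} = 95.75 − 0.25q_{West}.
By symmetry q_{West} = q_{South}; substituting into the reaction function, 1.25q_{South} = 95.75 and q_{South} = 76.6.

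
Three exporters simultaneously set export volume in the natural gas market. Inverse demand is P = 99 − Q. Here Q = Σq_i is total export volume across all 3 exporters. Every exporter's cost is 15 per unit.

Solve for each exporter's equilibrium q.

21

A representative exporter's profit is π_i = q_i(99 − Q) − 15q_i, with Q = q_i + Σ_{j≠i} q_j.
First-order condition: 84 − 2q_i − Σ_{j≠i} q_j = 0.
Imposing symmetry (q_j = q for all j) turns Σ_{j≠i} q_j into 2q, so 84 = 4q and q = 21.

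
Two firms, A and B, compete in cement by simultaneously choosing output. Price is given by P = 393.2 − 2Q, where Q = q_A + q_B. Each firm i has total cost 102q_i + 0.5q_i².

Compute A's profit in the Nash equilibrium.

4326.4

Firm A's profit: π = q_A(393.2 − 2(q_A + q_B)) − 102q_A − 0.5q_A².
∂π/∂q_A = 291.2 − 5q_A − 2q_B = 0, so q_A = 58.24 − 0.4q_B.
The game is symmetric, so in equilibrium q_B = q_A: the reaction function gives 1.4q_A = 58.24, hence q_A = 41.6.
Price P = 393.2 − 2·83.2 = 226.8.
A's profit: (226.8 − 102)·41.6 − 0.5(41.6)² = 4326.4.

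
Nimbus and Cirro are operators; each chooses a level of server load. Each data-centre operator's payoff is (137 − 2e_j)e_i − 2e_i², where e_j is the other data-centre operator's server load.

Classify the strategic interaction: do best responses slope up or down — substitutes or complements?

strategic substitutes

Nimbus's payoff is (137 − 2e_C)e_N − 2e_N².
∂π/∂e_N = 137 − 2e_C − 4e_N = 0, so e_N = 34.25 − 0.5e_C.
The best-response slope de_N/de_C = −0.5 < 0: the reaction function is downward-sloping, so the choices are strategic substitutes.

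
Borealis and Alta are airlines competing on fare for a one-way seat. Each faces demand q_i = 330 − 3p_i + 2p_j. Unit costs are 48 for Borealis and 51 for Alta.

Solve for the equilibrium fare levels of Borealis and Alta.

Borealis's profit: π = (p_{Borealis} − 48)(330 − 3p_{Borealis} + 2p_{Alta}).
∂π/∂p_{Borealis} = 474 − 6p_{Borealis} + 2p_{Alta} = 0 ⇒ p_{Borealis} = 79 + (1/3)p_{Alta}.
Similarly p_{Alta} = 80.5 + (1/3)p_{Borealis}.
Solving the two reaction functions simultaneously: (1 − (1/3)(1/3))p_{Borealis} = 79 + (1/3)·80.5, so (8/9)p_{Borealis} = 635/6 and p_{Borealis} = 119.0625.
Then p_{Alta} = 80.5 + (1/3)·119.0625 = 120.1875.

119.0625, 120.1875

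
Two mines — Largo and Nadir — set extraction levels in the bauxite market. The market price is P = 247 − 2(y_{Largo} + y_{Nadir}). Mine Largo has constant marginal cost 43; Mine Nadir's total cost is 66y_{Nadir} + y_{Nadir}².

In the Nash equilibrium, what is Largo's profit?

3715.22

Mine Largo's profit: π = y_{Largo}(247 − 2(y_{Largo} + y_{Nadir})) − 43y_{Largo}.
∂π/∂y_{Largo} = 204 − 4y_{Largo} − 2y_{Nadir} = 0, so y_{Largo} = 51 − 0.5y_{Nadir}.
For Nadir: ∂π/∂y_{Nadir} = 181 − 6y_{Nadir} − 2y_{Largo} = 0 ⇒ y_{Nadir} = 181/6 − (1/3)y_{Largo}.
Substituting the second reaction function into the first: y_{Largo} = 51 − 0.5(181/6 − (1/3)y_{Largo}), which gives (5/6)y_{Largo} = 431/12 ⇒ y_{Largo} = 43.1.
Then y_{Nadir} = 181/6 − (1/3)·43.1 = 15.8.
Price P = 247 − 2·58.9 = 129.2.
Largo's profit: (129.2 − 43)·43.1 = 3715.22.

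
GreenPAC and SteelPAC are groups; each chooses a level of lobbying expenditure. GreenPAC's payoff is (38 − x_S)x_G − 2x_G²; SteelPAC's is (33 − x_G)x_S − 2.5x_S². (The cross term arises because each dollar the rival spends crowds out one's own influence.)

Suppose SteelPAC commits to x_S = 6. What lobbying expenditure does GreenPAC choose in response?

8

Expanding GreenPAC's payoff: 38x_G − x_Sx_G − 2x_G².
∂π/∂x_G = 38 − x_S − 4x_G = 0, so x_G = 9.5 − 0.25x_S.
At x_S = 6: x_G = 9.5 − 0.25·6 = 8.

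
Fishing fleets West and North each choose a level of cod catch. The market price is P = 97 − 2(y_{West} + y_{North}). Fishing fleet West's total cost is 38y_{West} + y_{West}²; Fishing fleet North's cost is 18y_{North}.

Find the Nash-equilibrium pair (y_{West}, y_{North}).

Fishing fleet West's profit: π = y_{West}(97 − 2(y_{West} + y_{North})) − 38y_{West} − y_{West}².
∂π/∂y_{West} = 59 − 6y_{West} − 2y_{North} = 0, so y_{West} = 59/6 − (1/3)y_{North}.
For North: ∂π/∂y_{North} = 79 − 4y_{North} − 2y_{West} = 0 ⇒ y_{North} = 19.75 − 0.5y_{West}.
Substituting the second reaction function into the first: y_{West} = 59/6 − (1/3)(19.75 − 0.5y_{West}), which gives (5/6)y_{West} = 3.25 ⇒ y_{West} = 3.9.
Then y_{North} = 19.75 − 0.5·3.9 = 17.8.

3.9, 17.8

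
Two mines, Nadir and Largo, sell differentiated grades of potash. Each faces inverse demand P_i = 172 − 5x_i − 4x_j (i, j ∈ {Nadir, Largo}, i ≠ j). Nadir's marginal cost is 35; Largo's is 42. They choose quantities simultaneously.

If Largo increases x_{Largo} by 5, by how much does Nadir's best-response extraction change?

-2

Mine Nadir's profit: π = x_{Nadir}(172 − 5x_{Nadir} − 4x_{Largo}) − 35x_{Nadir}.
∂π/∂x_{Nadir} = 137 − 10x_{Nadir} − 4x_{Largo} = 0 ⇒ x_{Nadir} = 13.7 − 0.4x_{Largo}.
The reaction-function slope is −0.4, so a 5-unit rise in x_{Largo} moves x_{Nadir} by −0.4 × 5 = −2. Nadir's best response falls — the actions are strategic substitutes.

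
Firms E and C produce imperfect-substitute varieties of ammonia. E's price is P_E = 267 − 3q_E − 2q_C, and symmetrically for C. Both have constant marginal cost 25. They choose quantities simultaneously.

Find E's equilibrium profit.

2745.1875

Firm E's profit: π = q_E(267 − 3q_E − 2q_C) − 25q_E.
∂π/∂q_E = 242 − 6q_E − 2q_C = 0 ⇒ q_E = 121/3 − (1/3)q_C.
The game is symmetric, so in equilibrium q_C = q_E: the reaction function gives (4/3)q_E = 121/3, hence q_E = 30.25.
P_E = 267 − 3·30.25 − 2·30.25 = 115.75.
Profit = (115.75 − 25)·30.25 = 2745.1875.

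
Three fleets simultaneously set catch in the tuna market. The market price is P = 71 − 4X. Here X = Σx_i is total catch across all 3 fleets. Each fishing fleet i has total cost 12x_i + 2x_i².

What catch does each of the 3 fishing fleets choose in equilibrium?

A representative fishing fleet's profit is π_i = x_i(71 − 4X) − 12x_i − 2x_i², with X = x_i + Σ_{j≠i} x_j.
First-order condition: 59 − 12x_i − 4Σ_{j≠i} x_j = 0.
Imposing symmetry (x_j = x for all j) turns Σ_{j≠i} x_j into 2x, so 59 = 20x and x = 2.95.

2.95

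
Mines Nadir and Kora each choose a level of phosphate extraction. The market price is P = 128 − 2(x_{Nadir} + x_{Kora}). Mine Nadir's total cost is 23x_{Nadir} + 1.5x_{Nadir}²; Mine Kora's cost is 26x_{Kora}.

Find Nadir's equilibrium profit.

283.5

Mine Nadir's profit: π = x_{Nadir}(128 − 2(x_{Nadir} + x_{Kora})) − 23x_{Nadir} − 1.5x_{Nadir}².
∂π/∂x_{Nadir} = 105 − 7x_{Nadir} − 2x_{Kora} = 0, so x_{Nadir} = 15 − (2/7)x_{Kora}.
For Kora: ∂π/∂x_{Kora} = 102 − 4x_{Kora} − 2x_{Nadir} = 0 ⇒ x_{Kora} = 25.5 − 0.5x_{Nadir}.
Solving the two reaction functions simultaneously: (1 − (−2/7)(−0.5))x_{Nadir} = 15 − (2/7)·25.5, so (6/7)x_{Nadir} = 54/7 and x_{Nadir} = 9.
Then x_{Kora} = 25.5 − 0.5·9 = 21.
Price P = 128 − 2·30 = 68.
Nadir's profit: (68 − 23)·9 − 1.5(9)² = 283.5.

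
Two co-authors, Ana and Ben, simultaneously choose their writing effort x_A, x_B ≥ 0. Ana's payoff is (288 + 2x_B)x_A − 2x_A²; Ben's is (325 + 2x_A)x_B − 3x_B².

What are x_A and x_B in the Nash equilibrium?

118.9, 93.8

Expanding Ana's payoff: 288x_A + 2x_Bx_A − 2x_A².
∂π/∂x_A = 288 + 2x_B − 4x_A = 0, so x_A = 72 + 0.5x_B.
Likewise for Ben: x_B = 325/6 + (1/3)x_A.
Substituting the second reaction function into the first: x_A = 72 + 0.5(325/6 + (1/3)x_A), which gives (5/6)x_A = 1189/12 ⇒ x_A = 118.9.
Then x_B = 325/6 + (1/3)·118.9 = 93.8.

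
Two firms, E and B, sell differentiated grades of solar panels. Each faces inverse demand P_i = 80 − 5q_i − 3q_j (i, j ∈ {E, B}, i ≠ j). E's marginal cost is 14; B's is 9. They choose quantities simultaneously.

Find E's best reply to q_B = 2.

Firm E's profit: π = q_E(80 − 5q_E − 3q_B) − 14q_E.
∂π/∂q_E = 66 − 10q_E − 3q_B = 0 ⇒ q_E = 6.6 − 0.3q_B.
At q_B = 2: q_E = 6.6 − 0.3·2 = 6.

6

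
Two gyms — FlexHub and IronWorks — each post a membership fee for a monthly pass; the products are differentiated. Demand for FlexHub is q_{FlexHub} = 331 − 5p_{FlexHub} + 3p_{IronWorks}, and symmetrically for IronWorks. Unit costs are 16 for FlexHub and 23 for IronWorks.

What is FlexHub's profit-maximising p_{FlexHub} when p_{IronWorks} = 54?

57.3

FlexHub's profit: π = (p_{FlexHub} − 16)(331 − 5p_{FlexHub} + 3p_{IronWorks}).
∂π/∂p_{FlexHub} = 411 − 10p_{FlexHub} + 3p_{IronWorks} = 0 ⇒ p_{FlexHub} = 41.1 + 0.3p_{IronWorks}.
At p_{IronWorks} = 54: p_{FlexHub} = 41.1 + 0.3·54 = 57.3.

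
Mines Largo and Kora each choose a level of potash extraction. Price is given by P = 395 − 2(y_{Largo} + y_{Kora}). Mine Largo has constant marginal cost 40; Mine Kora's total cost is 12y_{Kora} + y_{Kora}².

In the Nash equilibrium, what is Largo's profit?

9302.48

Mine Largo's profit: π = y_{Largo}(395 − 2(y_{Largo} + y_{Kora})) − 40y_{Largo}.
∂π/∂y_{Largo} = 355 − 4y_{Largo} − 2y_{Kora} = 0, so y_{Largo} = 88.75 − 0.5y_{Kora}.
For Kora: ∂π/∂y_{Kora} = 383 − 6y_{Kora} − 2y_{Largo} = 0 ⇒ y_{Kora} = 383/6 − (1/3)y_{Largo}.
Solving the two reaction functions simultaneously: (1 − (−0.5)(−1/3))y_{Largo} = 88.75 − 0.5·(383/6), so (5/6)y_{Largo} = 341/6 and y_{Largo} = 68.2.
Then y_{Kora} = 383/6 − (1/3)·68.2 = 41.1.
Price P = 395 − 2·109.3 = 176.4.
Largo's profit: (176.4 − 40)·68.2 = 9302.48.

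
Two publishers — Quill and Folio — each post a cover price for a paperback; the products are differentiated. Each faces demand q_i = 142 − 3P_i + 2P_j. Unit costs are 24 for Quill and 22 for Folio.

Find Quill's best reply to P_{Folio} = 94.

67

Quill's profit: π = (P_{Quill} − 24)(142 − 3P_{Quill} + 2P_{Folio}).
∂π/∂P_{Quill} = 214 − 6P_{Quill} + 2P_{Folio} = 0 ⇒ P_{Quill} = 107/3 + (1/3)P_{Folio}.
At P_{Folio} = 94: P_{Quill} = 107/3 + (1/3)·94 = 67.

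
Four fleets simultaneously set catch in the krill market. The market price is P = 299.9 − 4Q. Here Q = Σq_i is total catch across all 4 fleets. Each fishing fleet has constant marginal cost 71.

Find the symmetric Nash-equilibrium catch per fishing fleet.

A representative fishing fleet's profit is π_i = q_i(299.9 − 4Q) − 71q_i, with Q = q_i + Σ_{j≠i} q_j.
First-order condition: 228.9 − 8q_i − 4Σ_{j≠i} q_j = 0.
In a symmetric equilibrium every fishing fleet chooses the same q, so Σ_{j≠i} q_j = 3q. The condition becomes 228.9 − 20q = 0, giving q = 228.9/20 = 11.445.

11.445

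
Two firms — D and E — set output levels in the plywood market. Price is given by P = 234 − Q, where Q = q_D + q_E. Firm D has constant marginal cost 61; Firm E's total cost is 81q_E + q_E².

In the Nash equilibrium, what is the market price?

138

Firm D's profit: π = q_D(234 − (q_D + q_E)) − 61q_D.
∂π/∂q_D = 173 − 2q_D − q_E = 0, so q_D = 86.5 − 0.5q_E.
For E: ∂π/∂q_E = 153 − 4q_E − q_D = 0 ⇒ q_E = 38.25 − 0.25q_D.
Plugging q_E into D's best response: q_D = 86.5 − 0.5(38.25 − 0.25q_D) ⇒ 0.875q_D = 67.375, so q_D = 77.
Then q_E = 38.25 − 0.25·77 = 19.
Equilibrium price: P = 234 − 96 = 138.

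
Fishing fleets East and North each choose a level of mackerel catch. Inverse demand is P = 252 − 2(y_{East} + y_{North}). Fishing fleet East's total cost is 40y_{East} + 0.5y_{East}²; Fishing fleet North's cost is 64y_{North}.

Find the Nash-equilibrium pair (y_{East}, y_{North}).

29.5, 32.25

Fishing fleet East's profit: π = y_{East}(252 − 2(y_{East} + y_{North})) − 40y_{East} − 0.5y_{East}².
∂π/∂y_{East} = 212 − 5y_{East} − 2y_{North} = 0, so y_{East} = 42.4 − 0.4y_{North}.
For North: ∂π/∂y_{North} = 188 − 4y_{North} − 2y_{East} = 0 ⇒ y_{North} = 47 − 0.5y_{East}.
Substituting the second reaction function into the first: y_{East} = 42.4 − 0.4(47 − 0.5y_{East}), which gives 0.8y_{East} = 23.6 ⇒ y_{East} = 29.5.
Then y_{North} = 47 − 0.5·29.5 = 32.25.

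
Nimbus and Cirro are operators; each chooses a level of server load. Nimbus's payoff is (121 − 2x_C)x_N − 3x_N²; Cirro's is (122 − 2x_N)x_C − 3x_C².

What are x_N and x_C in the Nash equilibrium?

Expanding Nimbus's payoff: 121x_N − 2x_Cx_N − 3x_N².
∂π/∂x_N = 121 − 2x_C − 6x_N = 0, so x_N = 121/6 − (1/3)x_C.
Likewise for Cirro: x_C = 61/3 − (1/3)x_N.
Solving the two reaction functions simultaneously: (1 − (−1/3)(−1/3))x_N = 121/6 − (1/3)·(61/3), so (8/9)x_N = 241/18 and x_N = 15.0625.
Then x_C = 61/3 − (1/3)·15.0625 = 15.3125.

15.0625, 15.3125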